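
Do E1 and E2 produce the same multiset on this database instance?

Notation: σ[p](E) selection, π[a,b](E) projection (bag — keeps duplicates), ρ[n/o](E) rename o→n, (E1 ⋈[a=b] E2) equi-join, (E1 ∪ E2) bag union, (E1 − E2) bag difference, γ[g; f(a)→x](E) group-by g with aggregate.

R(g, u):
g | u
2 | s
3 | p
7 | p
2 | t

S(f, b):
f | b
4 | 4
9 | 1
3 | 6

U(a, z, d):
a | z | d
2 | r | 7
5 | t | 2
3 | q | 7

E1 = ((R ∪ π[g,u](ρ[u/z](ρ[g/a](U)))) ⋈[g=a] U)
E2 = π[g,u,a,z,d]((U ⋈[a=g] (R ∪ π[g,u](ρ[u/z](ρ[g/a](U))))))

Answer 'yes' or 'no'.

E1 subexpression sizes:
  R → 4
  U → 3
  ρ[g/a](U) → 3
  ρ[u/z](ρ[g/a](U)) → 3
  π[g,u](ρ[u/z](ρ[g/a](U))) → 3
  (R ∪ π[g,u](ρ[u/z](ρ[g/a](U)))) → 7
  U → 3
  ((R ∪ π[g,u](ρ[u/z](ρ[g/a](U)))) ⋈[g=a] U) → 6
E2 subexpression sizes:
  U → 3
  R → 4
  U → 3
  ρ[g/a](U) → 3
  ρ[u/z](ρ[g/a](U)) → 3
  π[g,u](ρ[u/z](ρ[g/a](U))) → 3
  (R ∪ π[g,u](ρ[u/z](ρ[g/a](U)))) → 7
  (U ⋈[a=g] (R ∪ π[g,u](ρ[u/z](ρ[g/a](U))))) → 6
  π[g,u,a,z,d]((U ⋈[a=g] (R ∪ π[g,u](ρ[u/z](ρ[g/a](U)))))) → 6

E1 and E2 produce the same multiset:
g | u | a | z | d
2 | r | 2 | r | 7
2 | s | 2 | r | 7
2 | t | 2 | r | 7
3 | p | 3 | q | 7
3 | q | 3 | q | 7
5 | t | 5 | t | 2

yes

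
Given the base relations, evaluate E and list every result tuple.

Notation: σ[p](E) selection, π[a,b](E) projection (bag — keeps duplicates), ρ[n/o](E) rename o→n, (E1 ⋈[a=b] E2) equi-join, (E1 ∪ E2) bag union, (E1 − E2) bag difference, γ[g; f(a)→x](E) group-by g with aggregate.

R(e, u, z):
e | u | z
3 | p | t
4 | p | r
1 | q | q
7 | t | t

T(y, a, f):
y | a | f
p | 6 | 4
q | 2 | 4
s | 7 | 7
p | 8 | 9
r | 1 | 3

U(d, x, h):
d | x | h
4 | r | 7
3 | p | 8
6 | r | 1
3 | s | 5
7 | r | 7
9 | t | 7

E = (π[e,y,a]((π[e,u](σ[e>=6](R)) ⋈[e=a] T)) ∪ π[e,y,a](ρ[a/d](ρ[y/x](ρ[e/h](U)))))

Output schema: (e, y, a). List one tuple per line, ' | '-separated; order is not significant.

Stepwise |·|:
  R → 4
  σ[e>=6](R) → 1
  π[e,u](σ[e>=6](R)) → 1
  T → 5
  (π[e,u](σ[e>=6](R)) ⋈[e=a] T) → 1
  π[e,y,a]((π[e,u](σ[e>=6](R)) ⋈[e=a] T)) → 1
  U → 6
  ρ[e/h](U) → 6
  ρ[y/x](ρ[e/h](U)) → 6
  ρ[a/d](ρ[y/x](ρ[e/h](U))) → 6
  π[e,y,a](ρ[a/d](ρ[y/x](ρ[e/h](U)))) → 6
  (π[e,y,a]((π[e,u](σ[e>=6](R)) ⋈[e=a] T)) ∪ π[e,y,a](ρ[a/d](ρ[y/x](ρ[e/h](U))))) → 7

== RESULT ==
e | y | a
1 | r | 6
5 | s | 3
7 | r | 4
7 | r | 7
7 | s | 7
7 | t | 9
8 | p | 3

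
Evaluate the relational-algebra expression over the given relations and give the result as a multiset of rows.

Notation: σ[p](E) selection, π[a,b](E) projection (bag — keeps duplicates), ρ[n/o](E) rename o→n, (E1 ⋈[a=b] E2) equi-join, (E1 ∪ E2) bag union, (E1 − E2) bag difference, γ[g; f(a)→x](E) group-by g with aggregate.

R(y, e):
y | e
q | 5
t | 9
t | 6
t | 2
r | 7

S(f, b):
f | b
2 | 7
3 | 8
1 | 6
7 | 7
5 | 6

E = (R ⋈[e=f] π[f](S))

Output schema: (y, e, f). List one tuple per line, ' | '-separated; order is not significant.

Row counts bottom-up:
  R → 5
  S → 5
  π[f](S) → 5
  (R ⋈[e=f] π[f](S)) → 3

== RESULT ==
y | e | f
q | 5 | 5
r | 7 | 7
t | 2 | 2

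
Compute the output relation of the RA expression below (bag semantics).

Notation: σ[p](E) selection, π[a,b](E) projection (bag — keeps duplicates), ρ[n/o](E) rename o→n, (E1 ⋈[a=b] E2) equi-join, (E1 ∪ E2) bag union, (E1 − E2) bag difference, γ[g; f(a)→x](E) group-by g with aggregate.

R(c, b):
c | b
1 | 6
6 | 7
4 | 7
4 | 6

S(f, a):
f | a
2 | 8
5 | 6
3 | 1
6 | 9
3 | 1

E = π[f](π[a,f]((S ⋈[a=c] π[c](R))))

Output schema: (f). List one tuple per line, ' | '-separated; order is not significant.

Subexpression sizes:
  S → 5
  R → 4
  π[c](R) → 4
  (S ⋈[a=c] π[c](R)) → 3
  π[a,f]((S ⋈[a=c] π[c](R))) → 3
  π[f](π[a,f]((S ⋈[a=c] π[c](R)))) → 3

== RESULT ==
f
3
3
5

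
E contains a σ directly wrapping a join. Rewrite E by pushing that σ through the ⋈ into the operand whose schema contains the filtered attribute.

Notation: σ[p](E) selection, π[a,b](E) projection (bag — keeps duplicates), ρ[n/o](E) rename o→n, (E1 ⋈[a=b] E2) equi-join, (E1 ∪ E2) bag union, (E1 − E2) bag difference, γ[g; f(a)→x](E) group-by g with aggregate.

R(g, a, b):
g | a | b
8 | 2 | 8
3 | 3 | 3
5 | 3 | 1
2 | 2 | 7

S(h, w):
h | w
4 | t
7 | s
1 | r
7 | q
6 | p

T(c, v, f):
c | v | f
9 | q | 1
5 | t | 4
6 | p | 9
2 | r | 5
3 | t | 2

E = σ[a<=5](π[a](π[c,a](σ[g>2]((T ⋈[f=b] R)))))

σ filters on g, owned by the right side.
E' = σ[a<=5](π[a](π[c,a]((T ⋈[f=b] σ[g>2](R)))))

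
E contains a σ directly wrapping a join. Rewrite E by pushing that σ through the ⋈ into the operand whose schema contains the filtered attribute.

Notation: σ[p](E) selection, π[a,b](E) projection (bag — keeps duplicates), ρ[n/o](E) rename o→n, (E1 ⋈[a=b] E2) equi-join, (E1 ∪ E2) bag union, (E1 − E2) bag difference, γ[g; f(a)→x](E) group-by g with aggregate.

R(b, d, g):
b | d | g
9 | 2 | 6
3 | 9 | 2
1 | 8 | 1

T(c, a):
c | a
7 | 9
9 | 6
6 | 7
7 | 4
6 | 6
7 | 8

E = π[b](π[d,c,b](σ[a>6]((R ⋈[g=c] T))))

σ filters on a, owned by the right side.
E' = π[b](π[d,c,b]((R ⋈[g=c] σ[a>6](T))))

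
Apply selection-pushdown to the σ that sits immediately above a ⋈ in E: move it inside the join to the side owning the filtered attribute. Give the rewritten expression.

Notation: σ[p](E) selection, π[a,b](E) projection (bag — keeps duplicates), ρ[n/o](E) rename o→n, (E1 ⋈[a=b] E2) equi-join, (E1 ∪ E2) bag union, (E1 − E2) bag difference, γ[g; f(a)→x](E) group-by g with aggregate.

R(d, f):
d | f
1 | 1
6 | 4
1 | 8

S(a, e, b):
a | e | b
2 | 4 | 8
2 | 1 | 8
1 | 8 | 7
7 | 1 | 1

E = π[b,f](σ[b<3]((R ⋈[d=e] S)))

σ filters on b, owned by the right side.
E' = π[b,f]((R ⋈[d=e] σ[b<3](S)))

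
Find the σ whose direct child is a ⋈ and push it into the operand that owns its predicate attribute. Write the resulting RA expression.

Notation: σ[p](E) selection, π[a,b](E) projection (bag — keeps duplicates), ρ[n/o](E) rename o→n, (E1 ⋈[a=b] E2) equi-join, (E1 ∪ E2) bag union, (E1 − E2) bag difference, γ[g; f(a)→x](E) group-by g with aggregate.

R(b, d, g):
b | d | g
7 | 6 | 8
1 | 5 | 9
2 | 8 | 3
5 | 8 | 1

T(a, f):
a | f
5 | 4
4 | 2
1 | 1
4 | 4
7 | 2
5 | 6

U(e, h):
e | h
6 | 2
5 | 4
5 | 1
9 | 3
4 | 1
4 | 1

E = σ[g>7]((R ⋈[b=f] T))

σ filters on g, owned by the left side.
E' = (σ[g>7](R) ⋈[b=f] T)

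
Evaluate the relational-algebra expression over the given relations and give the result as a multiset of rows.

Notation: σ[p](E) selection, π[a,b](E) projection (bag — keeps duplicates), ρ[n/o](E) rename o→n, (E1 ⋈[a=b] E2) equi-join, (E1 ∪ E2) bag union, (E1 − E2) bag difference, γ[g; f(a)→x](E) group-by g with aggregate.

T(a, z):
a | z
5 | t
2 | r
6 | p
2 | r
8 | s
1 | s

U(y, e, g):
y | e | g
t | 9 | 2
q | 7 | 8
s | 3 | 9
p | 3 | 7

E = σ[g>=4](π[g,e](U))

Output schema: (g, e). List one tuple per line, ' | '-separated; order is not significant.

Per-node cardinality:
  U → 4
  π[g,e](U) → 4
  σ[g>=4](π[g,e](U)) → 3

== RESULT ==
g | e
7 | 3
8 | 7
9 | 3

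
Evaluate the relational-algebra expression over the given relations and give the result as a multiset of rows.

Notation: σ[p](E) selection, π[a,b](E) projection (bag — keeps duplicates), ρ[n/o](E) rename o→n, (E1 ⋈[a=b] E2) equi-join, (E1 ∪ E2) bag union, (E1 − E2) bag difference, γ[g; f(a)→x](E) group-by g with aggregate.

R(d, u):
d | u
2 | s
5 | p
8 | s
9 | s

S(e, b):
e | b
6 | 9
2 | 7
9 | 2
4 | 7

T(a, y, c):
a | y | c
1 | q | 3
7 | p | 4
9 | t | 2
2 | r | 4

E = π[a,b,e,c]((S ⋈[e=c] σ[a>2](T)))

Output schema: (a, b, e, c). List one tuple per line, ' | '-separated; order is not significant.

Row counts bottom-up:
  S → 4
  T → 4
  σ[a>2](T) → 2
  (S ⋈[e=c] σ[a>2](T)) → 2
  π[a,b,e,c]((S ⋈[e=c] σ[a>2](T))) → 2

== RESULT ==
a | b | e | c
7 | 7 | 4 | 4
9 | 7 | 2 | 2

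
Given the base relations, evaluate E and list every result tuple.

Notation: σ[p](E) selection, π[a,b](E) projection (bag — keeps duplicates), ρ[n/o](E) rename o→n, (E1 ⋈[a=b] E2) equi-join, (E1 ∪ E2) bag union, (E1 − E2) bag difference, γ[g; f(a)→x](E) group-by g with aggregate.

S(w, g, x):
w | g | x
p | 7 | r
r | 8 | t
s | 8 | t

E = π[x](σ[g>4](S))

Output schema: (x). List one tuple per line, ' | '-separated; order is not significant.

Row counts bottom-up:
  S → 3
  σ[g>4](S) → 3
  π[x](σ[g>4](S)) → 3

== RESULT ==
x
r
t
t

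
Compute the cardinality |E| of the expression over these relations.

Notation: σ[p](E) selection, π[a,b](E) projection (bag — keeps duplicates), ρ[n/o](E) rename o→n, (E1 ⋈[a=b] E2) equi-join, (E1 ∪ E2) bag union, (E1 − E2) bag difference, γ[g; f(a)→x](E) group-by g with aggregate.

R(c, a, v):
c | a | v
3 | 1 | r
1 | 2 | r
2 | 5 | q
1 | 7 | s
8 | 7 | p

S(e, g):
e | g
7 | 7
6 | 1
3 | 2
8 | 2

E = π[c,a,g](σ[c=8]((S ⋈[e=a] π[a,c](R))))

Per-node cardinality:
  S → 4
  R → 5
  π[a,c](R) → 5
  (S ⋈[e=a] π[a,c](R)) → 2
  σ[c=8]((S ⋈[e=a] π[a,c](R))) → 1
  π[c,a,g](σ[c=8]((S ⋈[e=a] π[a,c](R)))) → 1

|E| = 1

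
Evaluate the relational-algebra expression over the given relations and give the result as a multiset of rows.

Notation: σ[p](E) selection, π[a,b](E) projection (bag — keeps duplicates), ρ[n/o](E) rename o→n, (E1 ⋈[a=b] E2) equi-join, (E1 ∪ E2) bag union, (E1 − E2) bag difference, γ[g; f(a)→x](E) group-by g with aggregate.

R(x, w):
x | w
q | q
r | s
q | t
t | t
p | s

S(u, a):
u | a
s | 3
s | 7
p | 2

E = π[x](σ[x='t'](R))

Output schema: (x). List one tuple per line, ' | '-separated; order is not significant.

Stepwise |·|:
  R → 5
  σ[x='t'](R) → 1
  π[x](σ[x='t'](R)) → 1

== RESULT ==
x
t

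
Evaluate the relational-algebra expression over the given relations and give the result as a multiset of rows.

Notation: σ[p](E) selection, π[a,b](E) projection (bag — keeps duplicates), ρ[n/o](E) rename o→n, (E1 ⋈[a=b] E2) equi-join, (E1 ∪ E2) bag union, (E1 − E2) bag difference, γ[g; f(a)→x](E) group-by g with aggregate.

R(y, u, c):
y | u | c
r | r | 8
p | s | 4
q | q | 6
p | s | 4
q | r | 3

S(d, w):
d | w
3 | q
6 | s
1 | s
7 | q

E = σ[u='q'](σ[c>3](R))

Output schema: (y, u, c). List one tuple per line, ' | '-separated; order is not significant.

Per-node cardinality:
  R → 5
  σ[c>3](R) → 4
  σ[u='q'](σ[c>3](R)) → 1

== RESULT ==
y | u | c
q | q | 6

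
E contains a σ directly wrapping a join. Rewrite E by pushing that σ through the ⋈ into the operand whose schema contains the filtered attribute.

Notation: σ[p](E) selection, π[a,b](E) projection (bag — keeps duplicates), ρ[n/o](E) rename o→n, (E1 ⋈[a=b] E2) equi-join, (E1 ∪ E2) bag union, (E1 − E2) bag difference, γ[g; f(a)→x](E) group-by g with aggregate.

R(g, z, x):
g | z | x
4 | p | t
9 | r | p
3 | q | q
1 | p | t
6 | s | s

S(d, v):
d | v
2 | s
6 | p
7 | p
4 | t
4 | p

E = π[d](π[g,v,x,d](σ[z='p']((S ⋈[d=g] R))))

σ filters on z, owned by the right side.
E' = π[d](π[g,v,x,d]((S ⋈[d=g] σ[z='p'](R))))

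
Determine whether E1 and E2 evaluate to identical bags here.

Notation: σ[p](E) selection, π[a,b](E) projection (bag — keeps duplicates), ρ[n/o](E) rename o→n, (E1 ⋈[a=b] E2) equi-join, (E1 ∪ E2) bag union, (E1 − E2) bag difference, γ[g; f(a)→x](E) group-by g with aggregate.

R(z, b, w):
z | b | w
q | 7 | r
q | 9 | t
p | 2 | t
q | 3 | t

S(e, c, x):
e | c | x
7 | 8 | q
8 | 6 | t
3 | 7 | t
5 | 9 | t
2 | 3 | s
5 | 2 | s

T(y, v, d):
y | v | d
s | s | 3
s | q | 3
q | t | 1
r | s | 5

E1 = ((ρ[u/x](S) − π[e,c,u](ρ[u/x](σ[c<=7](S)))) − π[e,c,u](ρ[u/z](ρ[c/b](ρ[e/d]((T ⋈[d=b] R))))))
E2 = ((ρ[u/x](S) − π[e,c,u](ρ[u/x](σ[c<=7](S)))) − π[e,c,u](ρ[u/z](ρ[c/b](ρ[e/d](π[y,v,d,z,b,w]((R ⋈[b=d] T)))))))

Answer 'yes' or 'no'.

E1 subexpression sizes:
  S → 6
  ρ[u/x](S) → 6
  S → 6
  σ[c<=7](S) → 4
  ρ[u/x](σ[c<=7](S)) → 4
  π[e,c,u](ρ[u/x](σ[c<=7](S))) → 4
  (ρ[u/x](S) − π[e,c,u](ρ[u/x](σ[c<=7](S)))) → 2
  T → 4
  R → 4
  (T ⋈[d=b] R) → 2
  ρ[e/d]((T ⋈[d=b] R)) → 2
  ρ[c/b](ρ[e/d]((T ⋈[d=b] R))) → 2
  ρ[u/z](ρ[c/b](ρ[e/d]((T ⋈[d=b] R)))) → 2
  π[e,c,u](ρ[u/z](ρ[c/b](ρ[e/d]((T ⋈[d=b] R))))) → 2
  ((ρ[u/x](S) − π[e,c,u](ρ[u/x](σ[c<=7](S)))) − π[e,c,u](ρ[u/z](ρ[c/b](ρ[e/d]((T ⋈[d=b] R)))))) → 2
E2 subexpression sizes:
  S → 6
  ρ[u/x](S) → 6
  S → 6
  σ[c<=7](S) → 4
  ρ[u/x](σ[c<=7](S)) → 4
  π[e,c,u](ρ[u/x](σ[c<=7](S))) → 4
  (ρ[u/x](S) − π[e,c,u](ρ[u/x](σ[c<=7](S)))) → 2
  R → 4
  T → 4
  (R ⋈[b=d] T) → 2
  π[y,v,d,z,b,w]((R ⋈[b=d] T)) → 2
  ρ[e/d](π[y,v,d,z,b,w]((R ⋈[b=d] T))) → 2
  ρ[c/b](ρ[e/d](π[y,v,d,z,b,w]((R ⋈[b=d] T)))) → 2
  ρ[u/z](ρ[c/b](ρ[e/d](π[y,v,d,z,b,w]((R ⋈[b=d] T))))) → 2
  π[e,c,u](ρ[u/z](ρ[c/b](ρ[e/d](π[y,v,d,z,b,w]((R ⋈[b=d] T)))))) → 2
  ((ρ[u/x](S) − π[e,c,u](ρ[u/x](σ[c<=7](S)))) − π[e,c,u](ρ[u/z](ρ[c/b](ρ[e/d](π[y,v,d,z,b,w]((R ⋈[b=d] T))))))) → 2

E1 and E2 produce the same multiset:
e | c | u
5 | 9 | t
7 | 8 | q

yes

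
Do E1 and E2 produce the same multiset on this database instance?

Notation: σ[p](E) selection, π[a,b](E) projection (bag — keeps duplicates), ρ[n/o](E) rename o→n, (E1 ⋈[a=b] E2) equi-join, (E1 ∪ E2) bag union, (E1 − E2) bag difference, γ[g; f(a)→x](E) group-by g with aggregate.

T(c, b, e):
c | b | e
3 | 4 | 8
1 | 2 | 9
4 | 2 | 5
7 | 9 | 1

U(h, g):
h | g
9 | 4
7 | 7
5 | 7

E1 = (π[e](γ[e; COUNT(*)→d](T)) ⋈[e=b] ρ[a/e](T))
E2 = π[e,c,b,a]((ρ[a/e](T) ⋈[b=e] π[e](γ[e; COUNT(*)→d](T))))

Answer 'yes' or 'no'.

E1 row counts bottom-up:
  T → 4
  γ[e; COUNT(*)→d](T) → 4
  π[e](γ[e; COUNT(*)→d](T)) → 4
  T → 4
  ρ[a/e](T) → 4
  (π[e](γ[e; COUNT(*)→d](T)) ⋈[e=b] ρ[a/e](T)) → 1
E2 row counts bottom-up:
  T → 4
  ρ[a/e](T) → 4
  T → 4
  γ[e; COUNT(*)→d](T) → 4
  π[e](γ[e; COUNT(*)→d](T)) → 4
  (ρ[a/e](T) ⋈[b=e] π[e](γ[e; COUNT(*)→d](T))) → 1
  π[e,c,b,a]((ρ[a/e](T) ⋈[b=e] π[e](γ[e; COUNT(*)→d](T)))) → 1

E1 and E2 produce the same multiset:
e | c | b | a
9 | 7 | 9 | 1

yes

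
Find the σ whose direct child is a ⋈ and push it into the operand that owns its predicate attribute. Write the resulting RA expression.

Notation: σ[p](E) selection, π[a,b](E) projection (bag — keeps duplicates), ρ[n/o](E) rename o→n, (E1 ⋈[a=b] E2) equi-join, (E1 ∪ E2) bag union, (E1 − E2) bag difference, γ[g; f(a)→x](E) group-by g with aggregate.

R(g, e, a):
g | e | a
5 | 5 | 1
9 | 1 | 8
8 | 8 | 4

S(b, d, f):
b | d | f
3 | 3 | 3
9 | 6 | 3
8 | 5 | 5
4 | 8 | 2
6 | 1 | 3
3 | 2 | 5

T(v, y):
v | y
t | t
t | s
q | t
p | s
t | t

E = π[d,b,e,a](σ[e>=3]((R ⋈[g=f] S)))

σ filters on e, owned by the left side.
E' = π[d,b,e,a]((σ[e>=3](R) ⋈[g=f] S))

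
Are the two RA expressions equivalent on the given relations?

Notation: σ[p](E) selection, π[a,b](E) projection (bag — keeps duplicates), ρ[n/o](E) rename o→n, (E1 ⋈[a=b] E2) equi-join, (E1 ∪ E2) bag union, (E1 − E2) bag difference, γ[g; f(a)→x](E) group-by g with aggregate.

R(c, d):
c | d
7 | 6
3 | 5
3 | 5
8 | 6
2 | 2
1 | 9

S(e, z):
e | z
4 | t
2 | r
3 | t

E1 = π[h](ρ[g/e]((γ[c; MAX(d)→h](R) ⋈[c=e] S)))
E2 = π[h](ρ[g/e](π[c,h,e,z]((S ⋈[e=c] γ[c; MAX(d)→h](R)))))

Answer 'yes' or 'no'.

E1 subexpression sizes:
  R → 6
  γ[c; MAX(d)→h](R) → 5
  S → 3
  (γ[c; MAX(d)→h](R) ⋈[c=e] S) → 2
  ρ[g/e]((γ[c; MAX(d)→h](R) ⋈[c=e] S)) → 2
  π[h](ρ[g/e]((γ[c; MAX(d)→h](R) ⋈[c=e] S))) → 2
E2 subexpression sizes:
  S → 3
  R → 6
  γ[c; MAX(d)→h](R) → 5
  (S ⋈[e=c] γ[c; MAX(d)→h](R)) → 2
  π[c,h,e,z]((S ⋈[e=c] γ[c; MAX(d)→h](R))) → 2
  ρ[g/e](π[c,h,e,z]((S ⋈[e=c] γ[c; MAX(d)→h](R)))) → 2
  π[h](ρ[g/e](π[c,h,e,z]((S ⋈[e=c] γ[c; MAX(d)→h](R))))) → 2

E1 and E2 produce the same multiset:
h
2
5

yes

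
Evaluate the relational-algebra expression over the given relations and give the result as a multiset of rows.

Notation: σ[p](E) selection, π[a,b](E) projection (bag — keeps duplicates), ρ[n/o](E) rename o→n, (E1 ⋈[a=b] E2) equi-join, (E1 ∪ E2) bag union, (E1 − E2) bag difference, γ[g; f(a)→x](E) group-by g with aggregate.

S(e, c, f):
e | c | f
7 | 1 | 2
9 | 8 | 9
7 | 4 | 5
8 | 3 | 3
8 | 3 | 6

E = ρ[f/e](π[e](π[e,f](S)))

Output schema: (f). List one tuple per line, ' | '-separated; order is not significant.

Stepwise |·|:
  S → 5
  π[e,f](S) → 5
  π[e](π[e,f](S)) → 5
  ρ[f/e](π[e](π[e,f](S))) → 5

== RESULT ==
f
7
7
8
8
9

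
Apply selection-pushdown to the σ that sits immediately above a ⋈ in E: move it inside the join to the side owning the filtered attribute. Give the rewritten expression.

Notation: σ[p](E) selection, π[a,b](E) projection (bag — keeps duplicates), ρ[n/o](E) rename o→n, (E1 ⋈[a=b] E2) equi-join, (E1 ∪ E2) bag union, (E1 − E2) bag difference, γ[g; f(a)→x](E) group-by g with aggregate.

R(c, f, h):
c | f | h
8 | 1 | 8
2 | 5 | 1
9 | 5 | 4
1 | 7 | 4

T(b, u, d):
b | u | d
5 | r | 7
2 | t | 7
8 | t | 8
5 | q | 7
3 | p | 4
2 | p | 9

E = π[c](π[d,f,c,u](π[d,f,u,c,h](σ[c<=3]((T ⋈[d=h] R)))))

σ filters on c, owned by the right side.
E' = π[c](π[d,f,c,u](π[d,f,u,c,h]((T ⋈[d=h] σ[c<=3](R)))))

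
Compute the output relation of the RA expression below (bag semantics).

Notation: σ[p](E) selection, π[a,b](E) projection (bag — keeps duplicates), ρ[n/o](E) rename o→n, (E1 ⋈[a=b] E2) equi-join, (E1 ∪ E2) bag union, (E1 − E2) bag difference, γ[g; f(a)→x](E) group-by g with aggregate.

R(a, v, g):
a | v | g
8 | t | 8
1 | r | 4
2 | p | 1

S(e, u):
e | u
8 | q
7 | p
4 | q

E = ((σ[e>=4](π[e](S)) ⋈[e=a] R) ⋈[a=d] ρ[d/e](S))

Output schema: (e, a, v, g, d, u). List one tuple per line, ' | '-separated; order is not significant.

Per-node cardinality:
  S → 3
  π[e](S) → 3
  σ[e>=4](π[e](S)) → 3
  R → 3
  (σ[e>=4](π[e](S)) ⋈[e=a] R) → 1
  S → 3
  ρ[d/e](S) → 3
  ((σ[e>=4](π[e](S)) ⋈[e=a] R) ⋈[a=d] ρ[d/e](S)) → 1

== RESULT ==
e | a | v | g | d | u
8 | 8 | t | 8 | 8 | q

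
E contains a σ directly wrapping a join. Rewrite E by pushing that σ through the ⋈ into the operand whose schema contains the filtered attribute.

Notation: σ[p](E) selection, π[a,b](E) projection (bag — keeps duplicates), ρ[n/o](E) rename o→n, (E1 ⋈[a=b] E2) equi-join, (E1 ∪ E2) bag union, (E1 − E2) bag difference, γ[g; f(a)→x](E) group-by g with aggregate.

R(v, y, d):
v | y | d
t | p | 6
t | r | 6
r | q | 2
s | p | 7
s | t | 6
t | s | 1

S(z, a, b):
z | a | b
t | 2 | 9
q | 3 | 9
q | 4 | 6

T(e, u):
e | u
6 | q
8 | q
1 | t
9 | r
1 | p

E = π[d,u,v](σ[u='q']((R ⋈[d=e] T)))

σ filters on u, owned by the right side.
E' = π[d,u,v]((R ⋈[d=e] σ[u='q'](T)))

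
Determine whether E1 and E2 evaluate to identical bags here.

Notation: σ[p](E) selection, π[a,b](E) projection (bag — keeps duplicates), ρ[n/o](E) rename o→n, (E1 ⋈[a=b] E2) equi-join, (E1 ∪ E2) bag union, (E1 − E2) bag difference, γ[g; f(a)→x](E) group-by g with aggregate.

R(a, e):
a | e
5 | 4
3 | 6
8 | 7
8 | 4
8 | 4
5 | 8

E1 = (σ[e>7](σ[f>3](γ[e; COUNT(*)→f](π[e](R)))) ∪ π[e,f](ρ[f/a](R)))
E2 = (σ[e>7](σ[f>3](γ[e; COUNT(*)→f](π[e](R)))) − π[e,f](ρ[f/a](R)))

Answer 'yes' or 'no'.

E1 per-node cardinality:
  R → 6
  π[e](R) → 6
  γ[e; COUNT(*)→f](π[e](R)) → 4
  σ[f>3](γ[e; COUNT(*)→f](π[e](R))) → 0
  σ[e>7](σ[f>3](γ[e; COUNT(*)→f](π[e](R)))) → 0
  R → 6
  ρ[f/a](R) → 6
  π[e,f](ρ[f/a](R)) → 6
  (σ[e>7](σ[f>3](γ[e; COUNT(*)→f](π[e](R)))) ∪ π[e,f](ρ[f/a](R))) → 6
E2 per-node cardinality:
  R → 6
  π[e](R) → 6
  γ[e; COUNT(*)→f](π[e](R)) → 4
  σ[f>3](γ[e; COUNT(*)→f](π[e](R))) → 0
  σ[e>7](σ[f>3](γ[e; COUNT(*)→f](π[e](R)))) → 0
  R → 6
  ρ[f/a](R) → 6
  π[e,f](ρ[f/a](R)) → 6
  (σ[e>7](σ[f>3](γ[e; COUNT(*)→f](π[e](R)))) − π[e,f](ρ[f/a](R))) → 0

E1 result:
e | f
4 | 5
4 | 8
4 | 8
6 | 3
7 | 8
8 | 5
E2 result:
e | f
(0 rows)
Witness: (4, 5) appears 1× in E1 but 0× in E2.

no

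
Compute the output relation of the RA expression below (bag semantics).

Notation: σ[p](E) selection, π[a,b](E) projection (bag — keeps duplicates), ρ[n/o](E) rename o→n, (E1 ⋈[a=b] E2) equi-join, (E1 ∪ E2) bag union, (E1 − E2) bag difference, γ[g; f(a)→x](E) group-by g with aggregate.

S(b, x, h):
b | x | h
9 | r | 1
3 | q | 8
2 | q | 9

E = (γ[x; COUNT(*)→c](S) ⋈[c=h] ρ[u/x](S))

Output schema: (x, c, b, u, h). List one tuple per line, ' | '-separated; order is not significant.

Per-node cardinality:
  S → 3
  γ[x; COUNT(*)→c](S) → 2
  S → 3
  ρ[u/x](S) → 3
  (γ[x; COUNT(*)→c](S) ⋈[c=h] ρ[u/x](S)) → 1

== RESULT ==
x | c | b | u | h
r | 1 | 9 | r | 1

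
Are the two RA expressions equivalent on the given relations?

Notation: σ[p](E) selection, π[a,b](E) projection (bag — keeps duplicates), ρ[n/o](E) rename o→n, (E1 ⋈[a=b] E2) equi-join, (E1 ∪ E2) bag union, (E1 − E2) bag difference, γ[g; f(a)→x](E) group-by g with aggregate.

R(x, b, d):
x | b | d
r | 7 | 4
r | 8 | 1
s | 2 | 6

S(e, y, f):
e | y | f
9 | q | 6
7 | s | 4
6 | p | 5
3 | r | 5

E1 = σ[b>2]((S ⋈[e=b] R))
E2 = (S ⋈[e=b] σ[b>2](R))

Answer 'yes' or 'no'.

E1 per-node cardinality:
  S → 4
  R → 3
  (S ⋈[e=b] R) → 1
  σ[b>2]((S ⋈[e=b] R)) → 1
E2 per-node cardinality:
  S → 4
  R → 3
  σ[b>2](R) → 2
  (S ⋈[e=b] σ[b>2](R)) → 1

E1 and E2 produce the same multiset:
e | y | f | x | b | d
7 | s | 4 | r | 7 | 4

yes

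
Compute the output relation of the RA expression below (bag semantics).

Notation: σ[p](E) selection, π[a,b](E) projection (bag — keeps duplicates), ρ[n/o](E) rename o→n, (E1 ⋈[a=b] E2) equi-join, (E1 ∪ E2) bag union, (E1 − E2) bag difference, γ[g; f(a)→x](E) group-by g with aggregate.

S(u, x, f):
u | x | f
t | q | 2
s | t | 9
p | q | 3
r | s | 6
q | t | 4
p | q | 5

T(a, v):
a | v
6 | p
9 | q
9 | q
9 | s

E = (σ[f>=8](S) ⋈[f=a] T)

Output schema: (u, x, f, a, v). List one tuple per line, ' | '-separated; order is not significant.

Stepwise |·|:
  S → 6
  σ[f>=8](S) → 1
  T → 4
  (σ[f>=8](S) ⋈[f=a] T) → 3

== RESULT ==
u | x | f | a | v
s | t | 9 | 9 | q
s | t | 9 | 9 | q
s | t | 9 | 9 | s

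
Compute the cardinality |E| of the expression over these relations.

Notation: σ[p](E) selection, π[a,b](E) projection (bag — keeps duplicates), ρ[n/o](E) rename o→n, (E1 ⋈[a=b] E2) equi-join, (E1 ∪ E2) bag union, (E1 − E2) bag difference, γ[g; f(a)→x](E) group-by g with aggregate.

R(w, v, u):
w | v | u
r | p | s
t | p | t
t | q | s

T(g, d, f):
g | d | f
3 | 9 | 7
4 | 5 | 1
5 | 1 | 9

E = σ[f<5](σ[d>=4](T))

Subexpression sizes:
  T → 3
  σ[d>=4](T) → 2
  σ[f<5](σ[d>=4](T)) → 1

|E| = 1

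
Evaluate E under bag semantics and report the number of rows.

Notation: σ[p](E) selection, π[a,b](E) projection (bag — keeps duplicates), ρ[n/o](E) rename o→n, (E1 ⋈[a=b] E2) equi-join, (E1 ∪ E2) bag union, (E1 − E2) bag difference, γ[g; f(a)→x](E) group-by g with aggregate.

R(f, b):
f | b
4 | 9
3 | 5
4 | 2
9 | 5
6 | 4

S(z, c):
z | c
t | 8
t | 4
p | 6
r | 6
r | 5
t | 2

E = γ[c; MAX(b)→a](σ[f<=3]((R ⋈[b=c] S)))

Subexpression sizes:
  R → 5
  S → 6
  (R ⋈[b=c] S) → 4
  σ[f<=3]((R ⋈[b=c] S)) → 1
  γ[c; MAX(b)→a](σ[f<=3]((R ⋈[b=c] S))) → 1

|E| = 1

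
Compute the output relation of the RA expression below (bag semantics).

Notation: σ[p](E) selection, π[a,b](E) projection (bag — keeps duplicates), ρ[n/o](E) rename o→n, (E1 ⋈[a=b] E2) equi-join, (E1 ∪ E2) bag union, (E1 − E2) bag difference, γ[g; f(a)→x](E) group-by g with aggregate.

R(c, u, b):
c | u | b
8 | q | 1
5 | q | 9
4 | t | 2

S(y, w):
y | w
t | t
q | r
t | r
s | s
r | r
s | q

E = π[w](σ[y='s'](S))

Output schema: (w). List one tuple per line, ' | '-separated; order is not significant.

Subexpression sizes:
  S → 6
  σ[y='s'](S) → 2
  π[w](σ[y='s'](S)) → 2

== RESULT ==
w
q
s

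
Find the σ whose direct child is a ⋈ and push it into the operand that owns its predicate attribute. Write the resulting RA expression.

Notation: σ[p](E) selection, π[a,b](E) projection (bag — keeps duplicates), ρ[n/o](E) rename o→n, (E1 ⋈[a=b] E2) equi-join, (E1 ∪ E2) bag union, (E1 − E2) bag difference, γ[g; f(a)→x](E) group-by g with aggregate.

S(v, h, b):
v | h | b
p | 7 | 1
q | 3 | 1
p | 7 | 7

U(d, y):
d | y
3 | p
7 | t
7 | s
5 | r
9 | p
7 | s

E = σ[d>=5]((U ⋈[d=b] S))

σ filters on d, owned by the left side.
E' = (σ[d>=5](U) ⋈[d=b] S)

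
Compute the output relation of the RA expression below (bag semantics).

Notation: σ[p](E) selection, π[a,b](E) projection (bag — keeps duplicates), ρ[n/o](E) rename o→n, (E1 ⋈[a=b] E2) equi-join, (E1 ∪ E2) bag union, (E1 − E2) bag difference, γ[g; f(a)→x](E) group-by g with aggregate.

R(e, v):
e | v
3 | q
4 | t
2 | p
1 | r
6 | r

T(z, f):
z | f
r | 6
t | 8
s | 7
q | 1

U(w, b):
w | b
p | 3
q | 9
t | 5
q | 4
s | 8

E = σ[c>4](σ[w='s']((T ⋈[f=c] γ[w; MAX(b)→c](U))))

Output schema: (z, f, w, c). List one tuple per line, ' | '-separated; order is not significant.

Subexpression sizes:
  T → 4
  U → 5
  γ[w; MAX(b)→c](U) → 4
  (T ⋈[f=c] γ[w; MAX(b)→c](U)) → 1
  σ[w='s']((T ⋈[f=c] γ[w; MAX(b)→c](U))) → 1
  σ[c>4](σ[w='s']((T ⋈[f=c] γ[w; MAX(b)→c](U)))) → 1

== RESULT ==
z | f | w | c
t | 8 | s | 8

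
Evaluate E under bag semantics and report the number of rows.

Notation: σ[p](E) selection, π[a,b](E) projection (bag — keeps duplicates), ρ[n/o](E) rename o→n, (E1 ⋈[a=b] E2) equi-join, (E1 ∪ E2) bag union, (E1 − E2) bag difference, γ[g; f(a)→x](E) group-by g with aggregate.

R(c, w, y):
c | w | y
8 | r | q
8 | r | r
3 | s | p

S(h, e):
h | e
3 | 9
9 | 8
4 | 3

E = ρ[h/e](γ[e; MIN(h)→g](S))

Stepwise |·|:
  S → 3
  γ[e; MIN(h)→g](S) → 3
  ρ[h/e](γ[e; MIN(h)→g](S)) → 3

|E| = 3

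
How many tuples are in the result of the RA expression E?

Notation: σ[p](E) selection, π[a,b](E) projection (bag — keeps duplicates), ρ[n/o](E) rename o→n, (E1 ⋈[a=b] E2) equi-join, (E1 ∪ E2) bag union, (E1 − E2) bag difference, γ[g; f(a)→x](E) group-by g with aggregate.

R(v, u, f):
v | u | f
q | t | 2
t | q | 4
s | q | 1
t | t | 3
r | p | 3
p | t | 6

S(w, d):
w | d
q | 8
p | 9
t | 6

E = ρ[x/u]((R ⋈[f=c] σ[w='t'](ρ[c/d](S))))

Stepwise |·|:
  R → 6
  S → 3
  ρ[c/d](S) → 3
  σ[w='t'](ρ[c/d](S)) → 1
  (R ⋈[f=c] σ[w='t'](ρ[c/d](S))) → 1
  ρ[x/u]((R ⋈[f=c] σ[w='t'](ρ[c/d](S)))) → 1

|E| = 1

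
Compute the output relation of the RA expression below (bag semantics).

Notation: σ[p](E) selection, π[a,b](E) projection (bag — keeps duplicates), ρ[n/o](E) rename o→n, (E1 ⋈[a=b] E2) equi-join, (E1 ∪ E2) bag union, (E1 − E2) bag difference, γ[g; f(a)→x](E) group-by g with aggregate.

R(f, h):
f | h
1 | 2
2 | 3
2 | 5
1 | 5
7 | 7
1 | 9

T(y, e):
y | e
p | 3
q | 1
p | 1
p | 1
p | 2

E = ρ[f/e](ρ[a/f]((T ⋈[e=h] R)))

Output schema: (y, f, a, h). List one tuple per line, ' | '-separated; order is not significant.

Row counts bottom-up:
  T → 5
  R → 6
  (T ⋈[e=h] R) → 2
  ρ[a/f]((T ⋈[e=h] R)) → 2
  ρ[f/e](ρ[a/f]((T ⋈[e=h] R))) → 2

== RESULT ==
y | f | a | h
p | 2 | 1 | 2
p | 3 | 2 | 3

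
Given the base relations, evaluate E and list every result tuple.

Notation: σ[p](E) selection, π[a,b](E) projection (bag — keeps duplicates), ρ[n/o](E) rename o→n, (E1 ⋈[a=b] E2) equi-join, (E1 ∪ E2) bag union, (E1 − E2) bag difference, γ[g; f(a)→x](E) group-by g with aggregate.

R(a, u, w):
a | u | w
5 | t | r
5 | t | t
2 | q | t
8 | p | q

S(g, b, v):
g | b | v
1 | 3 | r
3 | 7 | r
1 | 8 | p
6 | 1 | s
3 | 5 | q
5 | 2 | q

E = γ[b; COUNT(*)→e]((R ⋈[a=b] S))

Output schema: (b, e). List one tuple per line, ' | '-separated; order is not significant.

Row counts bottom-up:
  R → 4
  S → 6
  (R ⋈[a=b] S) → 4
  γ[b; COUNT(*)→e]((R ⋈[a=b] S)) → 3

== RESULT ==
b | e
2 | 1
5 | 2
8 | 1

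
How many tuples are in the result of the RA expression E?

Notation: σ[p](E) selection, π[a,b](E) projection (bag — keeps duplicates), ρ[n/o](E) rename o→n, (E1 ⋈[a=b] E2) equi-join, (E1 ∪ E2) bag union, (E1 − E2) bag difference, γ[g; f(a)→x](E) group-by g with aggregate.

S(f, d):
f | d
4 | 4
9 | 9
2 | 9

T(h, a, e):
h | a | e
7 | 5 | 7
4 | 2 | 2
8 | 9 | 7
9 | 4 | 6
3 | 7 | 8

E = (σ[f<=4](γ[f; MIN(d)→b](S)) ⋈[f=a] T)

Per-node cardinality:
  S → 3
  γ[f; MIN(d)→b](S) → 3
  σ[f<=4](γ[f; MIN(d)→b](S)) → 2
  T → 5
  (σ[f<=4](γ[f; MIN(d)→b](S)) ⋈[f=a] T) → 2

|E| = 2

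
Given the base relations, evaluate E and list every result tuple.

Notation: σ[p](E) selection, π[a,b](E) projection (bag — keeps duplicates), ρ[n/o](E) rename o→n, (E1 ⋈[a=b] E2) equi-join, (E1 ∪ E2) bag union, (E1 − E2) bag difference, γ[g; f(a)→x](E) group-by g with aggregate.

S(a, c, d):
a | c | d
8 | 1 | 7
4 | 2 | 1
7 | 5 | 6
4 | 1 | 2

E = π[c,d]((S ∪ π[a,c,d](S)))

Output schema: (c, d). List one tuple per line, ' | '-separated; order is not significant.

Per-node cardinality:
  S → 4
  S → 4
  π[a,c,d](S) → 4
  (S ∪ π[a,c,d](S)) → 8
  π[c,d]((S ∪ π[a,c,d](S))) → 8

== RESULT ==
c | d
1 | 2
1 | 2
1 | 7
1 | 7
2 | 1
2 | 1
5 | 6
5 | 6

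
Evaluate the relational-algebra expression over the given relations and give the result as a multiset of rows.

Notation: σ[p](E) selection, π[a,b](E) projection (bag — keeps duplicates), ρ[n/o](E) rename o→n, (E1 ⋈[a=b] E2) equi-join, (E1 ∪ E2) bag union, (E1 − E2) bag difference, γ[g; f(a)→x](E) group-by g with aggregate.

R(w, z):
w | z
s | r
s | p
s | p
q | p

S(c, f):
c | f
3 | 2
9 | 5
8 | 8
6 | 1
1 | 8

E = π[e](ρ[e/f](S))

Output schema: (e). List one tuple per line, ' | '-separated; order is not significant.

Per-node cardinality:
  S → 5
  ρ[e/f](S) → 5
  π[e](ρ[e/f](S)) → 5

== RESULT ==
e
1
2
5
8
8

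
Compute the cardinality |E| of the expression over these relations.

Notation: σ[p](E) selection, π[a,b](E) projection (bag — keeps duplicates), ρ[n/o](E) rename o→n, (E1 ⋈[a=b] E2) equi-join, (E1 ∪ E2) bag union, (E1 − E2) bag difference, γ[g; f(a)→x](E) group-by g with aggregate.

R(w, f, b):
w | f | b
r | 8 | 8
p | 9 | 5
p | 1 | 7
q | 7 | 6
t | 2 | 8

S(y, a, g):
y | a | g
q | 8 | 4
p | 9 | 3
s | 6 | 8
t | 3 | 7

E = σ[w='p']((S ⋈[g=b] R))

Row counts bottom-up:
  S → 4
  R → 5
  (S ⋈[g=b] R) → 3
  σ[w='p']((S ⋈[g=b] R)) → 1

|E| = 1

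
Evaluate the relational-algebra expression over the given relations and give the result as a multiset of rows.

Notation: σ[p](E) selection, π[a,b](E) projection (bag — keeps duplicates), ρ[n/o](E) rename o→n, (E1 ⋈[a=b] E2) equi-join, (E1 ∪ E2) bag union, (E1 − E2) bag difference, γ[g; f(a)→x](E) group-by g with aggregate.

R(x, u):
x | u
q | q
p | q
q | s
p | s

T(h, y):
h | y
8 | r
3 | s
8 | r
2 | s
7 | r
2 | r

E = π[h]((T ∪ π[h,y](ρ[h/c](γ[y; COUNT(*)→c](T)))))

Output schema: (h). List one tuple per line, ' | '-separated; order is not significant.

Per-node cardinality:
  T → 6
  T → 6
  γ[y; COUNT(*)→c](T) → 2
  ρ[h/c](γ[y; COUNT(*)→c](T)) → 2
  π[h,y](ρ[h/c](γ[y; COUNT(*)→c](T))) → 2
  (T ∪ π[h,y](ρ[h/c](γ[y; COUNT(*)→c](T)))) → 8
  π[h]((T ∪ π[h,y](ρ[h/c](γ[y; COUNT(*)→c](T))))) → 8

== RESULT ==
h
2
2
2
3
4
7
8
8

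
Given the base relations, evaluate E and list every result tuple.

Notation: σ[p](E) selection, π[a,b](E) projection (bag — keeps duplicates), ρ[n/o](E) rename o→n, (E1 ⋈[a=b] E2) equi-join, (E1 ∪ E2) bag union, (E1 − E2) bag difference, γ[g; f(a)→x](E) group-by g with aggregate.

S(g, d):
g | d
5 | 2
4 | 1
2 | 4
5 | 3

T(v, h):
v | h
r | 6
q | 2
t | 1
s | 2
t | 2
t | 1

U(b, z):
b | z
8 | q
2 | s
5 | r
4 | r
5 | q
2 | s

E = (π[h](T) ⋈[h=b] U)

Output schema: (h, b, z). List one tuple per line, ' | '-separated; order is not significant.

Row counts bottom-up:
  T → 6
  π[h](T) → 6
  U → 6
  (π[h](T) ⋈[h=b] U) → 6

== RESULT ==
h | b | z
2 | 2 | s
2 | 2 | s
2 | 2 | s
2 | 2 | s
2 | 2 | s
2 | 2 | s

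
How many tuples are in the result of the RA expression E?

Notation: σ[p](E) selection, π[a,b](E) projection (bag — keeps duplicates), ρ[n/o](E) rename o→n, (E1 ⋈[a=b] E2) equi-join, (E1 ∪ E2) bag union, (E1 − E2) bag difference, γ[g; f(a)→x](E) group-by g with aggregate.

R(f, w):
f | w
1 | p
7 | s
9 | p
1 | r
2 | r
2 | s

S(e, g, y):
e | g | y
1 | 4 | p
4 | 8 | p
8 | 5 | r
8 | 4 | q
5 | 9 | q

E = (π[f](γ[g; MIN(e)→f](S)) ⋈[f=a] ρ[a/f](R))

Subexpression sizes:
  S → 5
  γ[g; MIN(e)→f](S) → 4
  π[f](γ[g; MIN(e)→f](S)) → 4
  R → 6
  ρ[a/f](R) → 6
  (π[f](γ[g; MIN(e)→f](S)) ⋈[f=a] ρ[a/f](R)) → 2

|E| = 2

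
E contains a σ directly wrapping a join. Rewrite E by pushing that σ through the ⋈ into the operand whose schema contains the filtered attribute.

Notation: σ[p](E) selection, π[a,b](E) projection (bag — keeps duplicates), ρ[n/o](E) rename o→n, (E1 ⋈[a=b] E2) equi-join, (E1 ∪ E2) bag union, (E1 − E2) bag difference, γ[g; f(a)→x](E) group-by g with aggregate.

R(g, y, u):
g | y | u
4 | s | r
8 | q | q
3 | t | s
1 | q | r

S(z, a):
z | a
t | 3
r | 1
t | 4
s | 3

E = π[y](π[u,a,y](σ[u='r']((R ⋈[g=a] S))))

σ filters on u, owned by the left side.
E' = π[y](π[u,a,y]((σ[u='r'](R) ⋈[g=a] S)))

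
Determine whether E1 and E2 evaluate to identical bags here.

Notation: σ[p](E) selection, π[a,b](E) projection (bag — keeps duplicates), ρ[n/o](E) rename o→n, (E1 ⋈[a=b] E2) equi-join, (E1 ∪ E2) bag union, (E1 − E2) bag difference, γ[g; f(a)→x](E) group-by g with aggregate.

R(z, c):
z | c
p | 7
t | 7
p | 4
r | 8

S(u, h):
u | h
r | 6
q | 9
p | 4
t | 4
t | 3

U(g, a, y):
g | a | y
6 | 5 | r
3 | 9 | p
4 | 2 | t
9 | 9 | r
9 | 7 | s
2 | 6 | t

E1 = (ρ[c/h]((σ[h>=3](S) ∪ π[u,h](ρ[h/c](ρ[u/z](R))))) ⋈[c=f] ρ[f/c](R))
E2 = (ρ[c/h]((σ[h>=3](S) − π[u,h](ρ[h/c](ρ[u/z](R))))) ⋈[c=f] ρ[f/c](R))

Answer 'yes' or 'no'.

E1 stepwise |·|:
  S → 5
  σ[h>=3](S) → 5
  R → 4
  ρ[u/z](R) → 4
  ρ[h/c](ρ[u/z](R)) → 4
  π[u,h](ρ[h/c](ρ[u/z](R))) → 4
  (σ[h>=3](S) ∪ π[u,h](ρ[h/c](ρ[u/z](R)))) → 9
  ρ[c/h]((σ[h>=3](S) ∪ π[u,h](ρ[h/c](ρ[u/z](R))))) → 9
  R → 4
  ρ[f/c](R) → 4
  (ρ[c/h]((σ[h>=3](S) ∪ π[u,h](ρ[h/c](ρ[u/z](R))))) ⋈[c=f] ρ[f/c](R)) → 8
E2 stepwise |·|:
  S → 5
  σ[h>=3](S) → 5
  R → 4
  ρ[u/z](R) → 4
  ρ[h/c](ρ[u/z](R)) → 4
  π[u,h](ρ[h/c](ρ[u/z](R))) → 4
  (σ[h>=3](S) − π[u,h](ρ[h/c](ρ[u/z](R)))) → 4
  ρ[c/h]((σ[h>=3](S) − π[u,h](ρ[h/c](ρ[u/z](R))))) → 4
  R → 4
  ρ[f/c](R) → 4
  (ρ[c/h]((σ[h>=3](S) − π[u,h](ρ[h/c](ρ[u/z](R))))) ⋈[c=f] ρ[f/c](R)) → 1

E1 result:
u | c | z | f
p | 4 | p | 4
p | 4 | p | 4
p | 7 | p | 7
p | 7 | t | 7
r | 8 | r | 8
t | 4 | p | 4
t | 7 | p | 7
t | 7 | t | 7
E2 result:
u | c | z | f
t | 4 | p | 4
Witness: ('p', 7, 'p', 7) appears 1× in E1 but 0× in E2.

no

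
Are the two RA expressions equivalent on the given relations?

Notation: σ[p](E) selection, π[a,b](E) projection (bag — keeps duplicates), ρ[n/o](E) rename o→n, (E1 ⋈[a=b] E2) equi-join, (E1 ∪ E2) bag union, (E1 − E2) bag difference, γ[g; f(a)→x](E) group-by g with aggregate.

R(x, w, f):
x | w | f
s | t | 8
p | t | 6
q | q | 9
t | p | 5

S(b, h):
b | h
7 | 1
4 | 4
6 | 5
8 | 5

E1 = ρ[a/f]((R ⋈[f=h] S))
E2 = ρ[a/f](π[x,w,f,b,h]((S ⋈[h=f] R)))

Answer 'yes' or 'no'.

E1 subexpression sizes:
  R → 4
  S → 4
  (R ⋈[f=h] S) → 2
  ρ[a/f]((R ⋈[f=h] S)) → 2
E2 subexpression sizes:
  S → 4
  R → 4
  (S ⋈[h=f] R) → 2
  π[x,w,f,b,h]((S ⋈[h=f] R)) → 2
  ρ[a/f](π[x,w,f,b,h]((S ⋈[h=f] R))) → 2

E1 and E2 produce the same multiset:
x | w | a | b | h
t | p | 5 | 6 | 5
t | p | 5 | 8 | 5

yes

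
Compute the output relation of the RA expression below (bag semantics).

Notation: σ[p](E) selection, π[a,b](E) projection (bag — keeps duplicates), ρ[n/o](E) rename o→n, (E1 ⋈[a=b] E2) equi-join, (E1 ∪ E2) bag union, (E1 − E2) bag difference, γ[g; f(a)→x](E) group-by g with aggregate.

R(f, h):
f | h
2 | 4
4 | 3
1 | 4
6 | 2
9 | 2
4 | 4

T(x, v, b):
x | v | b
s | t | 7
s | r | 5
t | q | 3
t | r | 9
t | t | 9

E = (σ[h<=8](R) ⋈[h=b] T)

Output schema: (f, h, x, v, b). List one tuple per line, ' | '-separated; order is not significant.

Row counts bottom-up:
  R → 6
  σ[h<=8](R) → 6
  T → 5
  (σ[h<=8](R) ⋈[h=b] T) → 1

== RESULT ==
f | h | x | v | b
4 | 3 | t | q | 3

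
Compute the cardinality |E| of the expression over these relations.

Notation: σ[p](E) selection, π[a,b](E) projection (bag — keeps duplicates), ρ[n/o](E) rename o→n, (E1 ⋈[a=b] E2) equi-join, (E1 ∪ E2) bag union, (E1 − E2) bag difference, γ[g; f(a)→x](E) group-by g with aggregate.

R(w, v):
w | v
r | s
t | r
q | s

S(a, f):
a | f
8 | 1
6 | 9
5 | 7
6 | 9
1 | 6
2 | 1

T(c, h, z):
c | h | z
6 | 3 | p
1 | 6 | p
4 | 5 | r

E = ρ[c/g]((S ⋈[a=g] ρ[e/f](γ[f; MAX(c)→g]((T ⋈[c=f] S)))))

Per-node cardinality:
  S → 6
  T → 3
  S → 6
  (T ⋈[c=f] S) → 3
  γ[f; MAX(c)→g]((T ⋈[c=f] S)) → 2
  ρ[e/f](γ[f; MAX(c)→g]((T ⋈[c=f] S))) → 2
  (S ⋈[a=g] ρ[e/f](γ[f; MAX(c)→g]((T ⋈[c=f] S)))) → 3
  ρ[c/g]((S ⋈[a=g] ρ[e/f](γ[f; MAX(c)→g]((T ⋈[c=f] S))))) → 3

|E| = 3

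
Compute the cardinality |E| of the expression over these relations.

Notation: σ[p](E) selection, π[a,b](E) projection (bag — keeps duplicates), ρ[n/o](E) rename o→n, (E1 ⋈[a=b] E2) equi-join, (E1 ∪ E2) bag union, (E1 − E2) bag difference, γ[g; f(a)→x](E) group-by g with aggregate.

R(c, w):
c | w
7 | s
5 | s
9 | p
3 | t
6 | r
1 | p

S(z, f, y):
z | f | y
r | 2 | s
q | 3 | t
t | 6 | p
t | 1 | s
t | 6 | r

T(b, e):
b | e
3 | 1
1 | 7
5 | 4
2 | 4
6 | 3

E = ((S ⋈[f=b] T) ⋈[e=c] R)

Per-node cardinality:
  S → 5
  T → 5
  (S ⋈[f=b] T) → 5
  R → 6
  ((S ⋈[f=b] T) ⋈[e=c] R) → 4

|E| = 4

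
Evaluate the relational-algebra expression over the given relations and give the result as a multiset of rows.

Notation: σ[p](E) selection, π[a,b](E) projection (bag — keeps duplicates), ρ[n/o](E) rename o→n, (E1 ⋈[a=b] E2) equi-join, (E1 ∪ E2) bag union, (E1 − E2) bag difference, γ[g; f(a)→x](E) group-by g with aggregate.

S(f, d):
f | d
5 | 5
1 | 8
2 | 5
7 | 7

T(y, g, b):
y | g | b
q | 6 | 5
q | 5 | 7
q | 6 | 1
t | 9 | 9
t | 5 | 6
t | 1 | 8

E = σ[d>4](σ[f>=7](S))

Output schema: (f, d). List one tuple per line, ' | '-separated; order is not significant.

Per-node cardinality:
  S → 4
  σ[f>=7](S) → 1
  σ[d>4](σ[f>=7](S)) → 1

== RESULT ==
f | d
7 | 7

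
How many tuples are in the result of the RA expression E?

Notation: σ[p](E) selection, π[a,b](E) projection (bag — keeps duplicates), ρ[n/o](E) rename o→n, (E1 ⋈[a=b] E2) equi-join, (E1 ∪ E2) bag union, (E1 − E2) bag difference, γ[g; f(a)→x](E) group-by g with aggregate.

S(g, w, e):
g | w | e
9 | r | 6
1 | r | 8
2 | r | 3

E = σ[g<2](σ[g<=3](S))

Per-node cardinality:
  S → 3
  σ[g<=3](S) → 2
  σ[g<2](σ[g<=3](S)) → 1

|E| = 1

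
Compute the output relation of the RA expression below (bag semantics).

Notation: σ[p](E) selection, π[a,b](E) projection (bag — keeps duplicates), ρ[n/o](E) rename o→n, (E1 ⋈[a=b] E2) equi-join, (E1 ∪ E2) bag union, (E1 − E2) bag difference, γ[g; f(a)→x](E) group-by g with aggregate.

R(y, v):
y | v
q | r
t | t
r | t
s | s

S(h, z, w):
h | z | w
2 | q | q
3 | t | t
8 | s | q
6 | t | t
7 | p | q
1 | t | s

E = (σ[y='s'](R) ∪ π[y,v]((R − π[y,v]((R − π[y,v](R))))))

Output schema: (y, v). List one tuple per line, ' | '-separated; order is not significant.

Per-node cardinality:
  R → 4
  σ[y='s'](R) → 1
  R → 4
  R → 4
  R → 4
  π[y,v](R) → 4
  (R − π[y,v](R)) → 0
  π[y,v]((R − π[y,v](R))) → 0
  (R − π[y,v]((R − π[y,v](R)))) → 4
  π[y,v]((R − π[y,v]((R − π[y,v](R))))) → 4
  (σ[y='s'](R) ∪ π[y,v]((R − π[y,v]((R − π[y,v](R)))))) → 5

== RESULT ==
y | v
q | r
r | t
s | s
s | s
t | t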